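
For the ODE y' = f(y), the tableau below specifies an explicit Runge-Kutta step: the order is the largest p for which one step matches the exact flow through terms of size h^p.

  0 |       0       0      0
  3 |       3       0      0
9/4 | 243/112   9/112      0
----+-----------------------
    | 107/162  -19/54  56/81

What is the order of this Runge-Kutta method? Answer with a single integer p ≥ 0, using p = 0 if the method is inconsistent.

b = (107/162, -19/54, 56/81)
c = (0, 3, 9/4)
Ac = (0, 0, 27/112)
Σ b_i: 107/162·1 + (-19/54)·1 + 56/81·1 = 1 ✓
b·c: (-19/54)·3 + 56/81·9/4 = 1/2 ✓
b·c²: (-19/54)·9 + 56/81·81/16 = 1/3 ✓
b·Ac: 56/81·27/112 = 1/6 ✓; 3 stages ⇒ order 3.

3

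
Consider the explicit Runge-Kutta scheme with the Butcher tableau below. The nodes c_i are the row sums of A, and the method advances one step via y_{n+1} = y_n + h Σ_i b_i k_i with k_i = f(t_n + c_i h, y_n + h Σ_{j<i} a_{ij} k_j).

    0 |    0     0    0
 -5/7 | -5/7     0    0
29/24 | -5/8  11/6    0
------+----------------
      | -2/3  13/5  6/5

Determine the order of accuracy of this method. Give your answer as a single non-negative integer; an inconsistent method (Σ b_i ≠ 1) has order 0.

b = (-2/3, 13/5, 6/5)
c = (0, -5/7, 29/24)
Ac = (0, 0, -55/42)
Σ b_i: (-2/3)·1 + 13/5·1 + 6/5·1 = 47/15 ≠ 1 ⇒ order 0.

0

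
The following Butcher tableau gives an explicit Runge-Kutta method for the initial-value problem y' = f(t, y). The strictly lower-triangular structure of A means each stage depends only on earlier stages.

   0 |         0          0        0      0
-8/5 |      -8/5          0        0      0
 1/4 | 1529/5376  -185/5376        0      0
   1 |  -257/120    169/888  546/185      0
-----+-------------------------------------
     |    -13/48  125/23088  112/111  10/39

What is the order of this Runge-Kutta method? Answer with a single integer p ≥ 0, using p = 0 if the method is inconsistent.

4

b = (-13/48, 125/23088, 112/111, 10/39)
c = (0, -8/5, 1/4, 1)
Ac = (0, 0, 37/672, 13/30)
Σ b_i: (-13/48)·1 + 125/23088·1 + 112/111·1 + 10/39·1 = 1 ✓
b·c: 125/23088·(-8/5) + 112/111·1/4 + 10/39·1 = 1/2 ✓
b·c²: 125/23088·64/25 + 112/111·1/16 + 10/39·1 = 1/3 ✓
b·Ac: 112/111·37/672 + 10/39·13/30 = 1/6 ✓
b·c³: 125/23088·(-512/125) + 112/111·1/64 + 10/39·1 = 1/4 ✓
b·(c∘Ac): 112/111·37/2688 + 10/39·13/30 = 1/8 ✓
b·Ac²: 112/111·(-37/420) + 10/39·403/600 = 1/12 ✓
b·A²c: 10/39·13/80 = 1/24 ✓; 4 stages ⇒ order 4.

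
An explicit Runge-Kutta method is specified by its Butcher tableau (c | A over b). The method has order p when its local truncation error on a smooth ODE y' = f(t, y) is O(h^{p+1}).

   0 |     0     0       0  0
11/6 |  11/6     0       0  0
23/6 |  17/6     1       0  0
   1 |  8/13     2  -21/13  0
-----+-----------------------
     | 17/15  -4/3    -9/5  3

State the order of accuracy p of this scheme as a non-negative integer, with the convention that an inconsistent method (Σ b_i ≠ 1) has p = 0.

1

b = (17/15, -4/3, -9/5, 3)
c = (0, 11/6, 23/6, 1)
Ac = (0, 0, 11/6, -197/78)
Σ b_i: 17/15·1 + (-4/3)·1 + (-9/5)·1 + 3·1 = 1 ✓
b·c: (-4/3)·11/6 + (-9/5)·23/6 + 3·1 = -571/90 ≠ 1/2 ⇒ order 1.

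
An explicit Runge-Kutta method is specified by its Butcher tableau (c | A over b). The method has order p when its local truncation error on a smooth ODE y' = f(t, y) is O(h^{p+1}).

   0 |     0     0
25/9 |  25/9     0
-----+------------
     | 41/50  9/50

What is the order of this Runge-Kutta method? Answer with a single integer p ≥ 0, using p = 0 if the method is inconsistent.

b = (41/50, 9/50)
c = (0, 25/9)
Σ b_i: 41/50·1 + 9/50·1 = 1 ✓
b·c: 9/50·25/9 = 1/2 ✓; 2 stages ⇒ order 2.

2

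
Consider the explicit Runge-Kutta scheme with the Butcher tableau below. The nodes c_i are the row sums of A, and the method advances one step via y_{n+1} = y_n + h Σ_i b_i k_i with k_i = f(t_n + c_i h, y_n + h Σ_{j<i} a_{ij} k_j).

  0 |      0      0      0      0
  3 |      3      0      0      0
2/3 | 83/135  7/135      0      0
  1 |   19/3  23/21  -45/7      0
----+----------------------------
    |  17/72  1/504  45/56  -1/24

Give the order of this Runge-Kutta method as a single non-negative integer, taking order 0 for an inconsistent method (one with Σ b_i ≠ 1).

b = (17/72, 1/504, 45/56, -1/24)
c = (0, 3, 2/3, 1)
Ac = (0, 0, 7/45, -1)
Σ b_i: 17/72·1 + 1/504·1 + 45/56·1 + (-1/24)·1 = 1 ✓
b·c: 1/504·3 + 45/56·2/3 + (-1/24)·1 = 1/2 ✓
b·c²: 1/504·9 + 45/56·4/9 + (-1/24)·1 = 1/3 ✓
b·Ac: 45/56·7/45 + (-1/24)·(-1) = 1/6 ✓
b·c³: 1/504·27 + 45/56·8/27 + (-1/24)·1 = 1/4 ✓
b·(c∘Ac): 45/56·14/135 + (-1/24)·(-1) = 1/8 ✓
b·Ac²: 45/56·7/15 + (-1/24)·7 = 1/12 ✓
b·A²c: (-1/24)·(-1) = 1/24 ✓; 4 stages ⇒ order 4.

4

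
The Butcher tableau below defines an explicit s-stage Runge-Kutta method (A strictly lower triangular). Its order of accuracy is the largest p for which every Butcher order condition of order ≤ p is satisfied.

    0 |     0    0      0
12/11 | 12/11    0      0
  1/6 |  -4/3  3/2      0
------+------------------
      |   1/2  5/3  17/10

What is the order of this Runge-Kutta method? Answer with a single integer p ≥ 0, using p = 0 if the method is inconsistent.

b = (1/2, 5/3, 17/10)
c = (0, 12/11, 1/6)
Ac = (0, 0, 18/11)
Σ b_i: 1/2·1 + 5/3·1 + 17/10·1 = 58/15 ≠ 1 ⇒ order 0.

0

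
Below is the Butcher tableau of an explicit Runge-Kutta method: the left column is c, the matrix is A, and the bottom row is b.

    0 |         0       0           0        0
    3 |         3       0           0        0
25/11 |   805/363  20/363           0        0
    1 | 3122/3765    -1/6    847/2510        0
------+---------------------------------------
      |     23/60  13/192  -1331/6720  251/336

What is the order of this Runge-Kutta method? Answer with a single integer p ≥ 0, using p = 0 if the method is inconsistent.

b = (23/60, 13/192, -1331/6720, 251/336)
c = (0, 3, 25/11, 1)
Ac = (0, 0, 20/121, 67/251)
Σ b_i: 23/60·1 + 13/192·1 + (-1331/6720)·1 + 251/336·1 = 1 ✓
b·c: 13/192·3 + (-1331/6720)·25/11 + 251/336·1 = 1/2 ✓
b·c²: 13/192·9 + (-1331/6720)·625/121 + 251/336·1 = 1/3 ✓
b·Ac: (-1331/6720)·20/121 + 251/336·67/251 = 1/6 ✓
b·c³: 13/192·27 + (-1331/6720)·15625/1331 + 251/336·1 = 1/4 ✓
b·(c∘Ac): (-1331/6720)·500/1331 + 251/336·67/251 = 1/8 ✓
b·Ac²: (-1331/6720)·60/121 + 251/336·61/251 = 1/12 ✓
b·A²c: 251/336·14/251 = 1/24 ✓; 4 stages ⇒ order 4.

4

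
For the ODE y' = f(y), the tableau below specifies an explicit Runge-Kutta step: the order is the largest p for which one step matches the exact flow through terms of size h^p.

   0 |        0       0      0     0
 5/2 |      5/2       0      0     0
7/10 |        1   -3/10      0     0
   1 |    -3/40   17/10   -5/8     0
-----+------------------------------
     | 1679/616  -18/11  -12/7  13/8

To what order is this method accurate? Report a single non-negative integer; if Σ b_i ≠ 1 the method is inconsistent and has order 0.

1

b = (1679/616, -18/11, -12/7, 13/8)
c = (0, 5/2, 7/10, 1)
Ac = (0, 0, -3/4, 61/16)
Σ b_i: 1679/616·1 + (-18/11)·1 + (-12/7)·1 + 13/8·1 = 1 ✓
b·c: (-18/11)·5/2 + (-12/7)·7/10 + 13/8·1 = -1613/440 ≠ 1/2 ⇒ order 1.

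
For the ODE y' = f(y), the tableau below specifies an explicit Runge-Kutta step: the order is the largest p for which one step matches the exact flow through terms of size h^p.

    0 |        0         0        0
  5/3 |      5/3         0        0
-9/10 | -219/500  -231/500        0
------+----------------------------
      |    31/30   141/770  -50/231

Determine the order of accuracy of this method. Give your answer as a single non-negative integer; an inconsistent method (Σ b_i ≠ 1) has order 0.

b = (31/30, 141/770, -50/231)
c = (0, 5/3, -9/10)
Ac = (0, 0, -77/100)
Σ b_i: 31/30·1 + 141/770·1 + (-50/231)·1 = 1 ✓
b·c: 141/770·5/3 + (-50/231)·(-9/10) = 1/2 ✓
b·c²: 141/770·25/9 + (-50/231)·81/100 = 1/3 ✓
b·Ac: (-50/231)·(-77/100) = 1/6 ✓; 3 stages ⇒ order 3.

3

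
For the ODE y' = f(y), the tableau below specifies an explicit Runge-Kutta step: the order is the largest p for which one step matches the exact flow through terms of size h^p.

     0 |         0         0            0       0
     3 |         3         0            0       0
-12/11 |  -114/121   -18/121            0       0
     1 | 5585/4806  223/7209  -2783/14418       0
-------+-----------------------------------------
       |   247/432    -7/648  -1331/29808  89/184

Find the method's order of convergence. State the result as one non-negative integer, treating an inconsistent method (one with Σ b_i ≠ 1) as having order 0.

b = (247/432, -7/648, -1331/29808, 89/184)
c = (0, 3, -12/11, 1)
Ac = (0, 0, -54/121, 27/89)
Σ b_i: 247/432·1 + (-7/648)·1 + (-1331/29808)·1 + 89/184·1 = 1 ✓
b·c: (-7/648)·3 + (-1331/29808)·(-12/11) + 89/184·1 = 1/2 ✓
b·c²: (-7/648)·9 + (-1331/29808)·144/121 + 89/184·1 = 1/3 ✓
b·Ac: (-1331/29808)·(-54/121) + 89/184·27/89 = 1/6 ✓
b·c³: (-7/648)·27 + (-1331/29808)·(-1728/1331) + 89/184·1 = 1/4 ✓
b·(c∘Ac): (-1331/29808)·648/1331 + 89/184·27/89 = 1/8 ✓
b·Ac²: (-1331/29808)·(-162/121) + 89/184·13/267 = 1/12 ✓
b·A²c: 89/184·23/267 = 1/24 ✓; 4 stages ⇒ order 4.

4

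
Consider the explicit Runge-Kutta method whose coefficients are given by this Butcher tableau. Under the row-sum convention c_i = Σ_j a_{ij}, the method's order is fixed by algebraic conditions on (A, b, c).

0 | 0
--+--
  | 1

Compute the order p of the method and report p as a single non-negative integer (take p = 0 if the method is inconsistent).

b = (1)
c = (0)
Σ b_i: 1·1 = 1 ✓; 1 stage ⇒ order 1.

1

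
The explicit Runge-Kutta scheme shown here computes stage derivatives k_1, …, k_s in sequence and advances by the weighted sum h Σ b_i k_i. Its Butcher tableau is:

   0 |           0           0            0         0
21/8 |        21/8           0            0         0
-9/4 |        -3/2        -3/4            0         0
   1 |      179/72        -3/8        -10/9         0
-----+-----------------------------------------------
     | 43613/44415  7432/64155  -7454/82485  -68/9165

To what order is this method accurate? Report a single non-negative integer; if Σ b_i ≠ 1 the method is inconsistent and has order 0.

b = (43613/44415, 7432/64155, -7454/82485, -68/9165)
c = (0, 21/8, -9/4, 1)
Ac = (0, 0, -63/32, 97/64)
Σ b_i: 43613/44415·1 + 7432/64155·1 + (-7454/82485)·1 + (-68/9165)·1 = 1 ✓
b·c: 7432/64155·21/8 + (-7454/82485)·(-9/4) + (-68/9165)·1 = 1/2 ✓
b·c²: 7432/64155·441/64 + (-7454/82485)·81/16 + (-68/9165)·1 = 1/3 ✓
b·Ac: (-7454/82485)·(-63/32) + (-68/9165)·97/64 = 1/6 ✓
b·c³: 7432/64155·9261/512 + (-7454/82485)·(-729/64) + (-68/9165)·1 = 140653/45120 ≠ 1/4 ⇒ order 3.
b·(c∘Ac): (-7454/82485)·567/128 + (-68/9165)·97/64 = -18569/45120 ≠ 1/8
b·Ac²: (-7454/82485)·(-1323/256) + (-68/9165)·(-4203/512) = 397/752 ≠ 1/12
b·A²c: (-68/9165)·35/16 = -119/7332 ≠ 1/24

3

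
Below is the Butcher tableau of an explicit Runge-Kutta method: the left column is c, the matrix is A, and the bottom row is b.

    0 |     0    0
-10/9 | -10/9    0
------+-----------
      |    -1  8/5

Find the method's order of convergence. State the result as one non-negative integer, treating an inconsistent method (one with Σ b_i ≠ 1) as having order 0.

0

b = (-1, 8/5)
c = (0, -10/9)
Σ b_i: (-1)·1 + 8/5·1 = 3/5 ≠ 1 ⇒ order 0.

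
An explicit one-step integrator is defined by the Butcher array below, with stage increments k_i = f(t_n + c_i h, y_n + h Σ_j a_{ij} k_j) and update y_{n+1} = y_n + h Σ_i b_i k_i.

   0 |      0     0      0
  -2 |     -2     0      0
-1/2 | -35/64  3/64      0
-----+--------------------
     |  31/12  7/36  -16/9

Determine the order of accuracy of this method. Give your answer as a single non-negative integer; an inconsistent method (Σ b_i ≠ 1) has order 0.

b = (31/12, 7/36, -16/9)
c = (0, -2, -1/2)
Ac = (0, 0, -3/32)
Σ b_i: 31/12·1 + 7/36·1 + (-16/9)·1 = 1 ✓
b·c: 7/36·(-2) + (-16/9)·(-1/2) = 1/2 ✓
b·c²: 7/36·4 + (-16/9)·1/4 = 1/3 ✓
b·Ac: (-16/9)·(-3/32) = 1/6 ✓; 3 stages ⇒ order 3.

3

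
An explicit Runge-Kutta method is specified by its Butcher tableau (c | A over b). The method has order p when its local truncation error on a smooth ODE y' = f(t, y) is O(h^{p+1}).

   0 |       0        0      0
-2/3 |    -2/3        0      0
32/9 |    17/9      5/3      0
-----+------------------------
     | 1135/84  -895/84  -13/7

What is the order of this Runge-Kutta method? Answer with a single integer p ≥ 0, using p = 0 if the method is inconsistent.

b = (1135/84, -895/84, -13/7)
c = (0, -2/3, 32/9)
Ac = (0, 0, -10/9)
Σ b_i: 1135/84·1 + (-895/84)·1 + (-13/7)·1 = 1 ✓
b·c: (-895/84)·(-2/3) + (-13/7)·32/9 = 1/2 ✓
b·c²: (-895/84)·4/9 + (-13/7)·1024/81 = -15997/567 ≠ 1/3 ⇒ order 2.
b·Ac: (-13/7)·(-10/9) = 130/63 ≠ 1/6

2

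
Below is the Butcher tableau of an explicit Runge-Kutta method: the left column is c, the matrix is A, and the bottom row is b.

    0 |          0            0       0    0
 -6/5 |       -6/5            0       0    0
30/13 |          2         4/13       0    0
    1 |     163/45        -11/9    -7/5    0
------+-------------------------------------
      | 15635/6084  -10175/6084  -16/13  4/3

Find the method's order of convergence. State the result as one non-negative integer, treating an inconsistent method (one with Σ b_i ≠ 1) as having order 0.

2

b = (15635/6084, -10175/6084, -16/13, 4/3)
c = (0, -6/5, 30/13, 1)
Ac = (0, 0, -24/65, -344/195)
Σ b_i: 15635/6084·1 + (-10175/6084)·1 + (-16/13)·1 + 4/3·1 = 1 ✓
b·c: (-10175/6084)·(-6/5) + (-16/13)·30/13 + 4/3·1 = 1/2 ✓
b·c²: (-10175/6084)·36/25 + (-16/13)·900/169 + 4/3·1 = -50285/6591 ≠ 1/3 ⇒ order 2.
b·Ac: (-16/13)·(-24/65) + 4/3·(-344/195) = -14432/7605 ≠ 1/6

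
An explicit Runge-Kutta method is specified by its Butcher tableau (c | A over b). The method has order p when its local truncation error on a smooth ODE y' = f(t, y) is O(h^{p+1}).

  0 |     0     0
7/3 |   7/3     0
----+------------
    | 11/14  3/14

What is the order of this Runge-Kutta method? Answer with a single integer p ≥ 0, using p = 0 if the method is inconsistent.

2

b = (11/14, 3/14)
c = (0, 7/3)
Σ b_i: 11/14·1 + 3/14·1 = 1 ✓
b·c: 3/14·7/3 = 1/2 ✓; 2 stages ⇒ order 2.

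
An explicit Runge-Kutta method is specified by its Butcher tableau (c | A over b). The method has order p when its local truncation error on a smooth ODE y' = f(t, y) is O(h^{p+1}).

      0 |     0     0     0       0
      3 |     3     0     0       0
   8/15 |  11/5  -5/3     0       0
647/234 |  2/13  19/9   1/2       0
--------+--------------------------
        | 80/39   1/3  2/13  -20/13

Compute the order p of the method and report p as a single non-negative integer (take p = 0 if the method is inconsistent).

1

b = (80/39, 1/3, 2/13, -20/13)
c = (0, 3, 8/15, 647/234)
Ac = (0, 0, -5, 33/5)
Σ b_i: 80/39·1 + 1/3·1 + 2/13·1 + (-20/13)·1 = 1 ✓
b·c: 1/3·3 + 2/13·8/15 + (-20/13)·647/234 = -24121/7605 ≠ 1/2 ⇒ order 1.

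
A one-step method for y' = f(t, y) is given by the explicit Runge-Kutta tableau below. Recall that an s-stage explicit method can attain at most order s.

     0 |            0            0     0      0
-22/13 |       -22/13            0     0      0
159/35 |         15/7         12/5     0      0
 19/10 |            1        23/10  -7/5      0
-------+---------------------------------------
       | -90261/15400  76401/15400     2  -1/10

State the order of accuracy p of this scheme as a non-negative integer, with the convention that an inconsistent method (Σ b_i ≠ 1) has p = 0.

b = (-90261/15400, 76401/15400, 2, -1/10)
c = (0, -22/13, 159/35, 19/10)
Ac = (0, 0, -264/65, -3332/325)
Σ b_i: (-90261/15400)·1 + 76401/15400·1 + 2·1 + (-1/10)·1 = 1 ✓
b·c: 76401/15400·(-22/13) + 2·159/35 + (-1/10)·19/10 = 1/2 ✓
b·c²: 76401/15400·484/169 + 2·25281/1225 + (-1/10)·361/100 = 35112863/637000 ≠ 1/3 ⇒ order 2.
b·Ac: 2·(-264/65) + (-1/10)·(-3332/325) = -11534/1625 ≠ 1/6

2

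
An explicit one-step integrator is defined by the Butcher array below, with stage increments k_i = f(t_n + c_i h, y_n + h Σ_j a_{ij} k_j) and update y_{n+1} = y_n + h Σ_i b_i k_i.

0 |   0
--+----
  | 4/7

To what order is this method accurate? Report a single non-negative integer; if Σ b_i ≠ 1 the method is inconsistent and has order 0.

0

b = (4/7)
c = (0)
Σ b_i: 4/7·1 = 4/7 ≠ 1 ⇒ order 0.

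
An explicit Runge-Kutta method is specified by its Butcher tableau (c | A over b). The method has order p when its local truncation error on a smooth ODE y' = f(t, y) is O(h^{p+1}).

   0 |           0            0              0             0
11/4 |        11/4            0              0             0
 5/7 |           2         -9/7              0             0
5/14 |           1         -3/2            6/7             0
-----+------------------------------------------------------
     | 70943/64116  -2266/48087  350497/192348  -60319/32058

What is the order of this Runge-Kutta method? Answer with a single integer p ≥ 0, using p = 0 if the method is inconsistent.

3

b = (70943/64116, -2266/48087, 350497/192348, -60319/32058)
c = (0, 11/4, 5/7, 5/14)
Ac = (0, 0, -99/28, -1377/392)
Σ b_i: 70943/64116·1 + (-2266/48087)·1 + 350497/192348·1 + (-60319/32058)·1 = 1 ✓
b·c: (-2266/48087)·11/4 + 350497/192348·5/7 + (-60319/32058)·5/14 = 1/2 ✓
b·c²: (-2266/48087)·121/16 + 350497/192348·25/49 + (-60319/32058)·25/196 = 1/3 ✓
b·Ac: 350497/192348·(-99/28) + (-60319/32058)·(-1377/392) = 1/6 ✓
b·c³: (-2266/48087)·1331/64 + 350497/192348·125/343 + (-60319/32058)·125/2744 = -1442137/3590496 ≠ 1/4 ⇒ order 3.
b·(c∘Ac): 350497/192348·(-495/196) + (-60319/32058)·(-6885/5488) = -2682665/1196832 ≠ 1/8
b·Ac²: 350497/192348·(-1089/112) + (-60319/32058)·(-119709/10976) = 838807/299208 ≠ 1/12
b·A²c: (-60319/32058)·(-297/98) = 40623/7124 ≠ 1/24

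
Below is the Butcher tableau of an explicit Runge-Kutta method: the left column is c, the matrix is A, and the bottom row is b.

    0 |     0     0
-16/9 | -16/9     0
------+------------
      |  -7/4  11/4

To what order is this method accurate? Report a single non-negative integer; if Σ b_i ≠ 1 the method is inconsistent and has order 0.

b = (-7/4, 11/4)
c = (0, -16/9)
Σ b_i: (-7/4)·1 + 11/4·1 = 1 ✓
b·c: 11/4·(-16/9) = -44/9 ≠ 1/2 ⇒ order 1.

1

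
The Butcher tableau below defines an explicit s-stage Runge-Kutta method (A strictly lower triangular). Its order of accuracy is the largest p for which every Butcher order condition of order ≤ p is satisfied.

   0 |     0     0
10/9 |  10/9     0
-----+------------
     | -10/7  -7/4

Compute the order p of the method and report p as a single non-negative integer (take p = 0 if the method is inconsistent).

b = (-10/7, -7/4)
c = (0, 10/9)
Σ b_i: (-10/7)·1 + (-7/4)·1 = -89/28 ≠ 1 ⇒ order 0.

0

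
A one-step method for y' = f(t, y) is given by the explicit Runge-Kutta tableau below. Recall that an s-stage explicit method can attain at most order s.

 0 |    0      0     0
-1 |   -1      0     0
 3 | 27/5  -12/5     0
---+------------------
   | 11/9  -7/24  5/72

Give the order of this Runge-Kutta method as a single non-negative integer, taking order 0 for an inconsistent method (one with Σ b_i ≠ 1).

3

b = (11/9, -7/24, 5/72)
c = (0, -1, 3)
Ac = (0, 0, 12/5)
Σ b_i: 11/9·1 + (-7/24)·1 + 5/72·1 = 1 ✓
b·c: (-7/24)·(-1) + 5/72·3 = 1/2 ✓
b·c²: (-7/24)·1 + 5/72·9 = 1/3 ✓
b·Ac: 5/72·12/5 = 1/6 ✓; 3 stages ⇒ order 3.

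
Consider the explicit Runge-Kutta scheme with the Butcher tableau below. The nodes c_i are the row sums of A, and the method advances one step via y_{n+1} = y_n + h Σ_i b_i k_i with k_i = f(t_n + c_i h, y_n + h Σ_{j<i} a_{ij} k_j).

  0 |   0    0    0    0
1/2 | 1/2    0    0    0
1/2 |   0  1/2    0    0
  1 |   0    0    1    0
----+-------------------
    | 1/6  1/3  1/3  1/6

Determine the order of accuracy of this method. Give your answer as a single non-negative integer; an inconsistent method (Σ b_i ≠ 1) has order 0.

4

b = (1/6, 1/3, 1/3, 1/6)
c = (0, 1/2, 1/2, 1)
Ac = (0, 0, 1/4, 1/2)
Σ b_i: 1/6·1 + 1/3·1 + 1/3·1 + 1/6·1 = 1 ✓
b·c: 1/3·1/2 + 1/3·1/2 + 1/6·1 = 1/2 ✓
b·c²: 1/3·1/4 + 1/3·1/4 + 1/6·1 = 1/3 ✓
b·Ac: 1/3·1/4 + 1/6·1/2 = 1/6 ✓
b·c³: 1/3·1/8 + 1/3·1/8 + 1/6·1 = 1/4 ✓
b·(c∘Ac): 1/3·1/8 + 1/6·1/2 = 1/8 ✓
b·Ac²: 1/3·1/8 + 1/6·1/4 = 1/12 ✓
b·A²c: 1/6·1/4 = 1/24 ✓; 4 stages ⇒ order 4.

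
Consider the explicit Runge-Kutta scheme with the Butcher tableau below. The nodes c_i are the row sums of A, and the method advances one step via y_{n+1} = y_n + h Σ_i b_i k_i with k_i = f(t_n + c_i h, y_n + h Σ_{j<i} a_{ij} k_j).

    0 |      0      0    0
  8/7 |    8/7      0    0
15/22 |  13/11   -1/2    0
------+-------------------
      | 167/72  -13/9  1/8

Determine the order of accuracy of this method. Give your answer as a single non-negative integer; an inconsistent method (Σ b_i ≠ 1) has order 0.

b = (167/72, -13/9, 1/8)
c = (0, 8/7, 15/22)
Ac = (0, 0, -4/7)
Σ b_i: 167/72·1 + (-13/9)·1 + 1/8·1 = 1 ✓
b·c: (-13/9)·8/7 + 1/8·15/22 = -17359/11088 ≠ 1/2 ⇒ order 1.

1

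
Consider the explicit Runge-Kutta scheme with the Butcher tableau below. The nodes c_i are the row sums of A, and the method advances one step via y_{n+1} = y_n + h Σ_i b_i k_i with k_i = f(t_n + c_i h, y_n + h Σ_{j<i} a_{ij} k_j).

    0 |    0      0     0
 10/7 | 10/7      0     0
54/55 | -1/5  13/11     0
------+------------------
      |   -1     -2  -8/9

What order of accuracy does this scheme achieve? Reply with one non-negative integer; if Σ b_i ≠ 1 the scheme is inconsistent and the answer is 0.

b = (-1, -2, -8/9)
c = (0, 10/7, 54/55)
Ac = (0, 0, 130/77)
Σ b_i: (-1)·1 + (-2)·1 + (-8/9)·1 = -35/9 ≠ 1 ⇒ order 0.

0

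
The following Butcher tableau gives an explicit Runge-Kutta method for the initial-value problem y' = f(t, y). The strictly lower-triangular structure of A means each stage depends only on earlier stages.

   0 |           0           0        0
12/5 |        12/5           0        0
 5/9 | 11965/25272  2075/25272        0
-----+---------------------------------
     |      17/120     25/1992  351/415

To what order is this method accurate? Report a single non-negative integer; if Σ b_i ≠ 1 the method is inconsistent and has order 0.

3

b = (17/120, 25/1992, 351/415)
c = (0, 12/5, 5/9)
Ac = (0, 0, 415/2106)
Σ b_i: 17/120·1 + 25/1992·1 + 351/415·1 = 1 ✓
b·c: 25/1992·12/5 + 351/415·5/9 = 1/2 ✓
b·c²: 25/1992·144/25 + 351/415·25/81 = 1/3 ✓
b·Ac: 351/415·415/2106 = 1/6 ✓; 3 stages ⇒ order 3.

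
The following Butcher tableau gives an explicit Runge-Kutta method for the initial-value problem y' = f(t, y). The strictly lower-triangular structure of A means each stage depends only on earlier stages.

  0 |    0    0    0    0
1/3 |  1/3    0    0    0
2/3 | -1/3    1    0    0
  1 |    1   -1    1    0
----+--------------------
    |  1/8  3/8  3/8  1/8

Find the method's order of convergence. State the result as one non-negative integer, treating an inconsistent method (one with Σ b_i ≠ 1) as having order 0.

b = (1/8, 3/8, 3/8, 1/8)
c = (0, 1/3, 2/3, 1)
Ac = (0, 0, 1/3, 1/3)
Σ b_i: 1/8·1 + 3/8·1 + 3/8·1 + 1/8·1 = 1 ✓
b·c: 3/8·1/3 + 3/8·2/3 + 1/8·1 = 1/2 ✓
b·c²: 3/8·1/9 + 3/8·4/9 + 1/8·1 = 1/3 ✓
b·Ac: 3/8·1/3 + 1/8·1/3 = 1/6 ✓
b·c³: 3/8·1/27 + 3/8·8/27 + 1/8·1 = 1/4 ✓
b·(c∘Ac): 3/8·2/9 + 1/8·1/3 = 1/8 ✓
b·Ac²: 3/8·1/9 + 1/8·1/3 = 1/12 ✓
b·A²c: 1/8·1/3 = 1/24 ✓; 4 stages ⇒ order 4.

4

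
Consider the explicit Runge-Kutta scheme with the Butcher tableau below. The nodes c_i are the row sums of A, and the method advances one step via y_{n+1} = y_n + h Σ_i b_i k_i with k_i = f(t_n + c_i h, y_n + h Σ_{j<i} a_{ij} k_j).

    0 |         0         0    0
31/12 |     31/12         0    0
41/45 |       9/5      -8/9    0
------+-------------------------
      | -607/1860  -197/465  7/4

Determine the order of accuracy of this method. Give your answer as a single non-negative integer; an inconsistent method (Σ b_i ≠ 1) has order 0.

b = (-607/1860, -197/465, 7/4)
c = (0, 31/12, 41/45)
Ac = (0, 0, -62/27)
Σ b_i: (-607/1860)·1 + (-197/465)·1 + 7/4·1 = 1 ✓
b·c: (-197/465)·31/12 + 7/4·41/45 = 1/2 ✓
b·c²: (-197/465)·961/144 + 7/4·1681/2025 = -44537/32400 ≠ 1/3 ⇒ order 2.
b·Ac: 7/4·(-62/27) = -217/54 ≠ 1/6

2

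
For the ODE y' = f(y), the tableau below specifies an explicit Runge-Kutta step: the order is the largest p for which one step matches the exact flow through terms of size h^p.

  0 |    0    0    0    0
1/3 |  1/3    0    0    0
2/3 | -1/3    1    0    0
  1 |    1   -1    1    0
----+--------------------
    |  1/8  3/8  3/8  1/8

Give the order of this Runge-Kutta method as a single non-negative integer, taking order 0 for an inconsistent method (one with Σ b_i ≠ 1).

b = (1/8, 3/8, 3/8, 1/8)
c = (0, 1/3, 2/3, 1)
Ac = (0, 0, 1/3, 1/3)
Σ b_i: 1/8·1 + 3/8·1 + 3/8·1 + 1/8·1 = 1 ✓
b·c: 3/8·1/3 + 3/8·2/3 + 1/8·1 = 1/2 ✓
b·c²: 3/8·1/9 + 3/8·4/9 + 1/8·1 = 1/3 ✓
b·Ac: 3/8·1/3 + 1/8·1/3 = 1/6 ✓
b·c³: 3/8·1/27 + 3/8·8/27 + 1/8·1 = 1/4 ✓
b·(c∘Ac): 3/8·2/9 + 1/8·1/3 = 1/8 ✓
b·Ac²: 3/8·1/9 + 1/8·1/3 = 1/12 ✓
b·A²c: 1/8·1/3 = 1/24 ✓; 4 stages ⇒ order 4.

4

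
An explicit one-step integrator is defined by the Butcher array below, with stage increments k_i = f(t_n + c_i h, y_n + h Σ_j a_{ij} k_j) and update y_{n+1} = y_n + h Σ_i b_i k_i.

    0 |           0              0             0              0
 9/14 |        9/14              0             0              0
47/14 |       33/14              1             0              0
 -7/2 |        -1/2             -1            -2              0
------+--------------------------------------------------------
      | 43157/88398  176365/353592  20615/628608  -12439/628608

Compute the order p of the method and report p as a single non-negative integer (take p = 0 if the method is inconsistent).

b = (43157/88398, 176365/353592, 20615/628608, -12439/628608)
c = (0, 9/14, 47/14, -7/2)
Ac = (0, 0, 9/14, -103/14)
Σ b_i: 43157/88398·1 + 176365/353592·1 + 20615/628608·1 + (-12439/628608)·1 = 1 ✓
b·c: 176365/353592·9/14 + 20615/628608·47/14 + (-12439/628608)·(-7/2) = 1/2 ✓
b·c²: 176365/353592·81/196 + 20615/628608·2209/196 + (-12439/628608)·49/4 = 1/3 ✓
b·Ac: 20615/628608·9/14 + (-12439/628608)·(-103/14) = 1/6 ✓
b·c³: 176365/353592·729/2744 + 20615/628608·103823/2744 + (-12439/628608)·(-343/8) = 8554277/3850224 ≠ 1/4 ⇒ order 3.
b·(c∘Ac): 20615/628608·423/196 + (-12439/628608)·103/4 = -241337/550032 ≠ 1/8
b·Ac²: 20615/628608·81/196 + (-12439/628608)·(-4499/196) = 2058317/4400256 ≠ 1/12
b·A²c: (-12439/628608)·(-9/7) = 5331/209536 ≠ 1/24

3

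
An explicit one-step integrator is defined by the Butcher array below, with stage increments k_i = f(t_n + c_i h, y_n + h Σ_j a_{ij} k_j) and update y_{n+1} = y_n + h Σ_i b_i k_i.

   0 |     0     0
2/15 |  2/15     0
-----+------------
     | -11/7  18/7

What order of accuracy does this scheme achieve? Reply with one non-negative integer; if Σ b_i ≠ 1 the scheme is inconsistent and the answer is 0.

b = (-11/7, 18/7)
c = (0, 2/15)
Σ b_i: (-11/7)·1 + 18/7·1 = 1 ✓
b·c: 18/7·2/15 = 12/35 ≠ 1/2 ⇒ order 1.

1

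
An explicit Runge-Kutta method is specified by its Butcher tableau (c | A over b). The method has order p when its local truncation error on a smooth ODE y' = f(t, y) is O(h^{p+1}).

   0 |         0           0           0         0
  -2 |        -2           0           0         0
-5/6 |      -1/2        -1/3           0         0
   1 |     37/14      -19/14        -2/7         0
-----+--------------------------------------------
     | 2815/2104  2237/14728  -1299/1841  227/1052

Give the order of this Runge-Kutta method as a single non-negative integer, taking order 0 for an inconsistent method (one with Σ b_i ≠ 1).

3

b = (2815/2104, 2237/14728, -1299/1841, 227/1052)
c = (0, -2, -5/6, 1)
Ac = (0, 0, 2/3, 62/21)
Σ b_i: 2815/2104·1 + 2237/14728·1 + (-1299/1841)·1 + 227/1052·1 = 1 ✓
b·c: 2237/14728·(-2) + (-1299/1841)·(-5/6) + 227/1052·1 = 1/2 ✓
b·c²: 2237/14728·4 + (-1299/1841)·25/36 + 227/1052·1 = 1/3 ✓
b·Ac: (-1299/1841)·2/3 + 227/1052·62/21 = 1/6 ✓
b·c³: 2237/14728·(-8) + (-1299/1841)·(-125/216) + 227/1052·1 = -11191/18936 ≠ 1/4 ⇒ order 3.
b·(c∘Ac): (-1299/1841)·(-5/9) + 227/1052·62/21 = 3789/3682 ≠ 1/8
b·Ac²: (-1299/1841)·(-4/3) + 227/1052·(-709/126) = -5177/18936 ≠ 1/12
b·A²c: 227/1052·(-4/21) = -227/5523 ≠ 1/24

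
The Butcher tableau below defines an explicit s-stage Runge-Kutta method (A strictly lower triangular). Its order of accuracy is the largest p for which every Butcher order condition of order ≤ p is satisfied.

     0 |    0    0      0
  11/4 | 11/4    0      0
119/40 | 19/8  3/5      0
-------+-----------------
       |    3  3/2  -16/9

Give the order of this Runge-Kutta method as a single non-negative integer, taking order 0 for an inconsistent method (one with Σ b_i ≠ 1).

b = (3, 3/2, -16/9)
c = (0, 11/4, 119/40)
Ac = (0, 0, 33/20)
Σ b_i: 3·1 + 3/2·1 + (-16/9)·1 = 49/18 ≠ 1 ⇒ order 0.

0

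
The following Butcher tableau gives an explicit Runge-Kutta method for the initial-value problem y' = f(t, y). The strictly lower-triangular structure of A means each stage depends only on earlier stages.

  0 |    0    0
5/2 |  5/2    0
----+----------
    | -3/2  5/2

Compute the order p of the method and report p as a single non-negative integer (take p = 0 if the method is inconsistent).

b = (-3/2, 5/2)
c = (0, 5/2)
Σ b_i: (-3/2)·1 + 5/2·1 = 1 ✓
b·c: 5/2·5/2 = 25/4 ≠ 1/2 ⇒ order 1.

1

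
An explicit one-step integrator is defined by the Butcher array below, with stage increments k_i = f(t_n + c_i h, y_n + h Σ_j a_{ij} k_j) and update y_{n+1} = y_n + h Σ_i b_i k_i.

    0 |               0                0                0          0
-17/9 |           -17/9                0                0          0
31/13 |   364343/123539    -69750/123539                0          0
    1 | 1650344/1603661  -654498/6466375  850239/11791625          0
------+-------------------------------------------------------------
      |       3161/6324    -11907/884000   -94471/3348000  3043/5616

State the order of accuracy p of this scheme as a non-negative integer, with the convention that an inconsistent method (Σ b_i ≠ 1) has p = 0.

b = (3161/6324, -11907/884000, -94471/3348000, 3043/5616)
c = (0, -17/9, 31/13, 1)
Ac = (0, 0, 7750/7267, 65/179)
Σ b_i: 3161/6324·1 + (-11907/884000)·1 + (-94471/3348000)·1 + 3043/5616·1 = 1 ✓
b·c: (-11907/884000)·(-17/9) + (-94471/3348000)·31/13 + 3043/5616·1 = 1/2 ✓
b·c²: (-11907/884000)·289/81 + (-94471/3348000)·961/169 + 3043/5616·1 = 1/3 ✓
b·Ac: (-94471/3348000)·7750/7267 + 3043/5616·65/179 = 1/6 ✓
b·c³: (-11907/884000)·(-4913/729) + (-94471/3348000)·29791/2197 + 3043/5616·1 = 1/4 ✓
b·(c∘Ac): (-94471/3348000)·240250/94471 + 3043/5616·65/179 = 1/8 ✓
b·Ac²: (-94471/3348000)·(-131750/65403) + 3043/5616·1339/27387 = 1/12 ✓
b·A²c: 3043/5616·234/3043 = 1/24 ✓; 4 stages ⇒ order 4.

4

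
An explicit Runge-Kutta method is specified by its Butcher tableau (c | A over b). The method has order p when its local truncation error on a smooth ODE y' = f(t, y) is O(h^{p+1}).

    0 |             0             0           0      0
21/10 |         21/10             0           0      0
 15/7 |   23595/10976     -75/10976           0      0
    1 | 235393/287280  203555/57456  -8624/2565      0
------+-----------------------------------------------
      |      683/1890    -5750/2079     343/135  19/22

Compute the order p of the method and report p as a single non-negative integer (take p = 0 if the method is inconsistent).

4

b = (683/1890, -5750/2079, 343/135, 19/22)
c = (0, 21/10, 15/7, 1)
Ac = (0, 0, -45/3136, 143/608)
Σ b_i: 683/1890·1 + (-5750/2079)·1 + 343/135·1 + 19/22·1 = 1 ✓
b·c: (-5750/2079)·21/10 + 343/135·15/7 + 19/22·1 = 1/2 ✓
b·c²: (-5750/2079)·441/100 + 343/135·225/49 + 19/22·1 = 1/3 ✓
b·Ac: 343/135·(-45/3136) + 19/22·143/608 = 1/6 ✓
b·c³: (-5750/2079)·9261/1000 + 343/135·3375/343 + 19/22·1 = 1/4 ✓
b·(c∘Ac): 343/135·(-675/21952) + 19/22·143/608 = 1/8 ✓
b·Ac²: 343/135·(-27/896) + 19/22·3377/18240 = 1/12 ✓
b·A²c: 19/22·11/228 = 1/24 ✓; 4 stages ⇒ order 4.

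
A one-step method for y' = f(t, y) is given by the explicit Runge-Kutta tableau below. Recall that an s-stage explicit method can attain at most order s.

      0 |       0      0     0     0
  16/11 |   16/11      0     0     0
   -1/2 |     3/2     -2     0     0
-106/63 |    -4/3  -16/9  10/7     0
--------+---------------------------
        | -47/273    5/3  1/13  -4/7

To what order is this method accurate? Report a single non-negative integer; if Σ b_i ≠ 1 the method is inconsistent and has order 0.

1

b = (-47/273, 5/3, 1/13, -4/7)
c = (0, 16/11, -1/2, -106/63)
Ac = (0, 0, -32/11, -2287/693)
Σ b_i: (-47/273)·1 + 5/3·1 + 1/13·1 + (-4/7)·1 = 1 ✓
b·c: 5/3·16/11 + 1/13·(-1/2) + (-4/7)·(-106/63) = 422173/126126 ≠ 1/2 ⇒ order 1.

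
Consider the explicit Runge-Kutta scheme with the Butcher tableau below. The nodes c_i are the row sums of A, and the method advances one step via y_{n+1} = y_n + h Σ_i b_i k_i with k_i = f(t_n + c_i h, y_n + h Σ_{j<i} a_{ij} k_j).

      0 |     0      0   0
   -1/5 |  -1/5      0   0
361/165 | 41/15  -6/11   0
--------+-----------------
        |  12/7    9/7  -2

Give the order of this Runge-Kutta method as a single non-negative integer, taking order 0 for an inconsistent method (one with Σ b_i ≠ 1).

b = (12/7, 9/7, -2)
c = (0, -1/5, 361/165)
Ac = (0, 0, 6/55)
Σ b_i: 12/7·1 + 9/7·1 + (-2)·1 = 1 ✓
b·c: 9/7·(-1/5) + (-2)·361/165 = -5351/1155 ≠ 1/2 ⇒ order 1.

1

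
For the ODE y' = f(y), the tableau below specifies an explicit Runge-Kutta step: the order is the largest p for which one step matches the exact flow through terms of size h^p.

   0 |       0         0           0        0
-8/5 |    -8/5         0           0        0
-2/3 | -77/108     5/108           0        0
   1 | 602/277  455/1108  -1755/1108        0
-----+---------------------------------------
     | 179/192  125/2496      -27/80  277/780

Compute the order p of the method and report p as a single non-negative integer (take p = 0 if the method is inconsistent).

b = (179/192, 125/2496, -27/80, 277/780)
c = (0, -8/5, -2/3, 1)
Ac = (0, 0, -2/27, 221/554)
Σ b_i: 179/192·1 + 125/2496·1 + (-27/80)·1 + 277/780·1 = 1 ✓
b·c: 125/2496·(-8/5) + (-27/80)·(-2/3) + 277/780·1 = 1/2 ✓
b·c²: 125/2496·64/25 + (-27/80)·4/9 + 277/780·1 = 1/3 ✓
b·Ac: (-27/80)·(-2/27) + 277/780·221/554 = 1/6 ✓
b·c³: 125/2496·(-512/125) + (-27/80)·(-8/27) + 277/780·1 = 1/4 ✓
b·(c∘Ac): (-27/80)·4/81 + 277/780·221/554 = 1/8 ✓
b·Ac²: (-27/80)·16/135 + 277/780·481/1385 = 1/12 ✓
b·A²c: 277/780·65/554 = 1/24 ✓; 4 stages ⇒ order 4.

4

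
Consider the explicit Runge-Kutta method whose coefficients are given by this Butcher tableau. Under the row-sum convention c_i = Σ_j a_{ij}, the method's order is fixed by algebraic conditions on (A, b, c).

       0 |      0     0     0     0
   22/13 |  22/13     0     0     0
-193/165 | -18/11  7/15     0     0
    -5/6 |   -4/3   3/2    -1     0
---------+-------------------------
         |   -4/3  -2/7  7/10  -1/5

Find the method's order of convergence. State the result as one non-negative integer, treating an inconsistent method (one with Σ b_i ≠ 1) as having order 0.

b = (-4/3, -2/7, 7/10, -1/5)
c = (0, 22/13, -193/165, -5/6)
Ac = (0, 0, 154/195, 7954/2145)
Σ b_i: (-4/3)·1 + (-2/7)·1 + 7/10·1 + (-1/5)·1 = -47/42 ≠ 1 ⇒ order 0.

0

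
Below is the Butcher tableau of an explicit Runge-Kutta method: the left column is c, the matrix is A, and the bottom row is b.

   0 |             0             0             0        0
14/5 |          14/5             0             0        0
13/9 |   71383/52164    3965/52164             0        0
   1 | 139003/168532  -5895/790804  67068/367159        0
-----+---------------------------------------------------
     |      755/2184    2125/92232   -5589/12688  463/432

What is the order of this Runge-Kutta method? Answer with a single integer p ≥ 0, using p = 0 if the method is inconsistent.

b = (755/2184, 2125/92232, -5589/12688, 463/432)
c = (0, 14/5, 13/9, 1)
Ac = (0, 0, 793/3726, 225/926)
Σ b_i: 755/2184·1 + 2125/92232·1 + (-5589/12688)·1 + 463/432·1 = 1 ✓
b·c: 2125/92232·14/5 + (-5589/12688)·13/9 + 463/432·1 = 1/2 ✓
b·c²: 2125/92232·196/25 + (-5589/12688)·169/81 + 463/432·1 = 1/3 ✓
b·Ac: (-5589/12688)·793/3726 + 463/432·225/926 = 1/6 ✓
b·c³: 2125/92232·2744/125 + (-5589/12688)·2197/729 + 463/432·1 = 1/4 ✓
b·(c∘Ac): (-5589/12688)·10309/33534 + 463/432·225/926 = 1/8 ✓
b·Ac²: (-5589/12688)·5551/9315 + 463/432·747/2315 = 1/12 ✓
b·A²c: 463/432·18/463 = 1/24 ✓; 4 stages ⇒ order 4.

4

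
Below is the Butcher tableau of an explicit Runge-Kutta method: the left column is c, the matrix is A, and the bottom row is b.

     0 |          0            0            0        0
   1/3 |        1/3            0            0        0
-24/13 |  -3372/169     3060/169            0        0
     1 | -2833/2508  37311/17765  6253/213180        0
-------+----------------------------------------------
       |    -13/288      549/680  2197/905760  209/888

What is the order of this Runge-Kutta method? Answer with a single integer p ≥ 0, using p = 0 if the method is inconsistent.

4

b = (-13/288, 549/680, 2197/905760, 209/888)
c = (0, 1/3, -24/13, 1)
Ac = (0, 0, 1020/169, 135/209)
Σ b_i: (-13/288)·1 + 549/680·1 + 2197/905760·1 + 209/888·1 = 1 ✓
b·c: 549/680·1/3 + 2197/905760·(-24/13) + 209/888·1 = 1/2 ✓
b·c²: 549/680·1/9 + 2197/905760·576/169 + 209/888·1 = 1/3 ✓
b·Ac: 2197/905760·1020/169 + 209/888·135/209 = 1/6 ✓
b·c³: 549/680·1/27 + 2197/905760·(-13824/2197) + 209/888·1 = 1/4 ✓
b·(c∘Ac): 2197/905760·(-24480/2197) + 209/888·135/209 = 1/8 ✓
b·Ac²: 2197/905760·340/169 + 209/888·1/3 = 1/12 ✓
b·A²c: 209/888·37/209 = 1/24 ✓; 4 stages ⇒ order 4.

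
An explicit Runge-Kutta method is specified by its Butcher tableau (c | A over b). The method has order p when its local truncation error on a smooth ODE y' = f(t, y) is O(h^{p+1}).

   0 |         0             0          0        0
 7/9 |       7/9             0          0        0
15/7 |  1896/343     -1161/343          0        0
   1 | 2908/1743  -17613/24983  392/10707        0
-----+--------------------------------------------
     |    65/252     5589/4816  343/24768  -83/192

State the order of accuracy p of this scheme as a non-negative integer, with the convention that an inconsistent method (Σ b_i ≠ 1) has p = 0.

b = (65/252, 5589/4816, 343/24768, -83/192)
c = (0, 7/9, 15/7, 1)
Ac = (0, 0, -129/49, -39/83)
Σ b_i: 65/252·1 + 5589/4816·1 + 343/24768·1 + (-83/192)·1 = 1 ✓
b·c: 5589/4816·7/9 + 343/24768·15/7 + (-83/192)·1 = 1/2 ✓
b·c²: 5589/4816·49/81 + 343/24768·225/49 + (-83/192)·1 = 1/3 ✓
b·Ac: 343/24768·(-129/49) + (-83/192)·(-39/83) = 1/6 ✓
b·c³: 5589/4816·343/729 + 343/24768·3375/343 + (-83/192)·1 = 1/4 ✓
b·(c∘Ac): 343/24768·(-1935/343) + (-83/192)·(-39/83) = 1/8 ✓
b·Ac²: 343/24768·(-43/21) + (-83/192)·(-193/747) = 1/12 ✓
b·A²c: (-83/192)·(-8/83) = 1/24 ✓; 4 stages ⇒ order 4.

4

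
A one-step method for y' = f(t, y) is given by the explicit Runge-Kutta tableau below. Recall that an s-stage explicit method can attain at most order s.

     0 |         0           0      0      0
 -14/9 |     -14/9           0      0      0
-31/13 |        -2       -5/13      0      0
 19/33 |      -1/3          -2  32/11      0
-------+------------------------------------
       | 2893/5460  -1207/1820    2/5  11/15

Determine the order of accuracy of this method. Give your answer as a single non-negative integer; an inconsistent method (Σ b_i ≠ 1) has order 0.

b = (2893/5460, -1207/1820, 2/5, 11/15)
c = (0, -14/9, -31/13, 19/33)
Ac = (0, 0, 70/117, -4924/1287)
Σ b_i: 2893/5460·1 + (-1207/1820)·1 + 2/5·1 + 11/15·1 = 1 ✓
b·c: (-1207/1820)·(-14/9) + 2/5·(-31/13) + 11/15·19/33 = 1/2 ✓
b·c²: (-1207/1820)·196/81 + 2/5·961/169 + 11/15·361/1089 = 687322/752895 ≠ 1/3 ⇒ order 2.
b·Ac: 2/5·70/117 + 11/15·(-4924/1287) = -4504/1755 ≠ 1/6

2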